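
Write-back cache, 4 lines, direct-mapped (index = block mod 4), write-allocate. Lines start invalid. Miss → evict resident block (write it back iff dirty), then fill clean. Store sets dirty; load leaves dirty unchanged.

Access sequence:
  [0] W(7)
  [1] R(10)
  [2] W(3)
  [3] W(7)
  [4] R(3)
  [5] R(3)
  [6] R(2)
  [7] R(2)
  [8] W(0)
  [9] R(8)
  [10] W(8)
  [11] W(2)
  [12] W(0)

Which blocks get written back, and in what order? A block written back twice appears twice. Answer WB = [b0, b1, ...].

WB = [7, 3, 7, 0, 8]

  0 | W B7 → L3 miss [D]
  1 | R B10 → L2 miss [-]
  2 | W B3 → L3 miss wb→B7 [D]
  3 | W B7 → L3 miss wb→B3 [D]
  4 | R B3 → L3 miss wb→B7 [-]
  5 | R B3 → L3 hit [-]
  6 | R B2 → L2 miss [-]
  7 | R B2 → L2 hit [-]
  8 | W B0 → L0 miss [D]
  9 | R B8 → L0 miss wb→B0 [-]
  10 | W B8 → L0 hit [D]
  11 | W B2 → L2 hit [D]
  12 | W B0 → L0 miss wb→B8 [D]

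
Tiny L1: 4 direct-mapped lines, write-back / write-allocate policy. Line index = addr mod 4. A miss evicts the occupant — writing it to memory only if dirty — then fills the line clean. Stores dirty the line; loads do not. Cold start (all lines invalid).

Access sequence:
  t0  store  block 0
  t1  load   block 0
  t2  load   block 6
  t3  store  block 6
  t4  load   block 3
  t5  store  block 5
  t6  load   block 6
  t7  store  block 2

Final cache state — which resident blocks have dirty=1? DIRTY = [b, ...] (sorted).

0: W B0 -> L0 miss  d=D]
1: R B0 -> L0 hit  d=D]
2: R B6 -> L2 miss  d=-]
3: W B6 -> L2 hit  d=D]
4: R B3 -> L3 miss  d=-]
5: W B5 -> L1 miss  d=D]
6: R B6 -> L2 hit  d=D]
7: W B2 -> L2 miss wb->B6  d=D]

DIRTY = [0, 2, 5]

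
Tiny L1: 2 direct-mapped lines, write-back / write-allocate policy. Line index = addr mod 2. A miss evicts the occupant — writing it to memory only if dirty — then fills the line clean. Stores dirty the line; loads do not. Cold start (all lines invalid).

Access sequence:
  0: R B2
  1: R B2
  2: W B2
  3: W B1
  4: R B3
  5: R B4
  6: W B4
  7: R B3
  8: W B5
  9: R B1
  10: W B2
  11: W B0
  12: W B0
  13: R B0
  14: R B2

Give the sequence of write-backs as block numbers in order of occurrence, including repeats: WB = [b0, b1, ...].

WB = [1, 2, 5, 4, 2, 0]

0: R B2 -> L0 miss  d=-]
1: R B2 -> L0 hit  d=-]
2: W B2 -> L0 hit  d=D]
3: W B1 -> L1 miss  d=D]
4: R B3 -> L1 miss wb->B1  d=-]
5: R B4 -> L0 miss wb->B2  d=-]
6: W B4 -> L0 hit  d=D]
7: R B3 -> L1 hit  d=-]
8: W B5 -> L1 miss  d=D]
9: R B1 -> L1 miss wb->B5  d=-]
10: W B2 -> L0 miss wb->B4  d=D]
11: W B0 -> L0 miss wb->B2  d=D]
12: W B0 -> L0 hit  d=D]
13: R B0 -> L0 hit  d=D]
14: R B2 -> L0 miss wb->B0  d=-]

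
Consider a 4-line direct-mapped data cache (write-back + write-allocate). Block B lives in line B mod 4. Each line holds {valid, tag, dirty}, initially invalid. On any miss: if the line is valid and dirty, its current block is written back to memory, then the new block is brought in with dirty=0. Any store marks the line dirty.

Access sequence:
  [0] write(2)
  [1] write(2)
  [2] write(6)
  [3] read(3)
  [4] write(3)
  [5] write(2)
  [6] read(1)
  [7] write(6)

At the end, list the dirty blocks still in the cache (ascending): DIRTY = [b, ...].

0: W B2 -> L2 miss  d=D]
1: W B2 -> L2 hit  d=D]
2: W B6 -> L2 miss wb->B2  d=D]
3: R B3 -> L3 miss  d=-]
4: W B3 -> L3 hit  d=D]
5: W B2 -> L2 miss wb->B6  d=D]
6: R B1 -> L1 miss  d=-]
7: W B6 -> L2 miss wb->B2  d=D]

DIRTY = [3, 6]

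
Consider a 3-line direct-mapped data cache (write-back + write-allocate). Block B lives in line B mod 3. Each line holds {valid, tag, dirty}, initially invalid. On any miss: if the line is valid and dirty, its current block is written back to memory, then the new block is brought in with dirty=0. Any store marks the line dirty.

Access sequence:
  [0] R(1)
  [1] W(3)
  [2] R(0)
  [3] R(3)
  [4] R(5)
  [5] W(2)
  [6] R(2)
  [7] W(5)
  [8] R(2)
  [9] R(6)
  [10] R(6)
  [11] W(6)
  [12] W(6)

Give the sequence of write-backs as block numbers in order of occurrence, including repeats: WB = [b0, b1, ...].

WB = [3, 2, 5]

0: R B1 -> L1 miss  d=-]
1: W B3 -> L0 miss  d=D]
2: R B0 -> L0 miss wb->B3  d=-]
3: R B3 -> L0 miss  d=-]
4: R B5 -> L2 miss  d=-]
5: W B2 -> L2 miss  d=D]
6: R B2 -> L2 hit  d=D]
7: W B5 -> L2 miss wb->B2  d=D]
8: R B2 -> L2 miss wb->B5  d=-]
9: R B6 -> L0 miss  d=-]
10: R B6 -> L0 hit  d=-]
11: W B6 -> L0 hit  d=D]
12: W B6 -> L0 hit  d=D]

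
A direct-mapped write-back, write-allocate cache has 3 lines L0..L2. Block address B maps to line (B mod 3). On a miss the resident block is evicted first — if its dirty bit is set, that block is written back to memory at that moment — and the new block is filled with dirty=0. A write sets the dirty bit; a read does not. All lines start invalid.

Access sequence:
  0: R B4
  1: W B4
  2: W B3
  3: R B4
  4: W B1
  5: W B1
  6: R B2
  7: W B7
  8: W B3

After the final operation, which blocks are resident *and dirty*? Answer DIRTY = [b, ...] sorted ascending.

DIRTY = [3, 7]

0: R B4 → L1 miss [-]
1: W B4 → L1 hit [D]
2: W B3 → L0 miss [D]
3: R B4 → L1 hit [D]
4: W B1 → L1 miss wb→B4 [D]
5: W B1 → L1 hit [D]
6: R B2 → L2 miss [-]
7: W B7 → L1 miss wb→B1 [D]
8: W B3 → L0 hit [D]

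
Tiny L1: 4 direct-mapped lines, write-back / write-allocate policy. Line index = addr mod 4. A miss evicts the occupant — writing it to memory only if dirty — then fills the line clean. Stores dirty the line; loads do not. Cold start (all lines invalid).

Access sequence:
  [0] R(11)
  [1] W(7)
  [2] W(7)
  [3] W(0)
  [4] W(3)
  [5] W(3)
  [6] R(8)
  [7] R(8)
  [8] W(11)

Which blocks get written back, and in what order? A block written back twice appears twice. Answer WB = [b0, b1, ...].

0: R B11 → L3 miss [-]
1: W B7 → L3 miss [D]
2: W B7 → L3 hit [D]
3: W B0 → L0 miss [D]
4: W B3 → L3 miss wb→B7 [D]
5: W B3 → L3 hit [D]
6: R B8 → L0 miss wb→B0 [-]
7: R B8 → L0 hit [-]
8: W B11 → L3 miss wb→B3 [D]

WB = [7, 0, 3]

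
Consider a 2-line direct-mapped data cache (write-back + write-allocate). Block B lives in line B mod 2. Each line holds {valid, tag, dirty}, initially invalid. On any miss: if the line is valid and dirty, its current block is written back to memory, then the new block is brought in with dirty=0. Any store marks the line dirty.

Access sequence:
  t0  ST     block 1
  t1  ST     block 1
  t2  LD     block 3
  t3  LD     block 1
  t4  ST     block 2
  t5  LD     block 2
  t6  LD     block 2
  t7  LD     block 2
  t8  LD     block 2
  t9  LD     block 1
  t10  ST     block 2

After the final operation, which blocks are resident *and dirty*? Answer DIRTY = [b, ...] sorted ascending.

DIRTY = [2]

0: W B1 → L1 miss [D]
1: W B1 → L1 hit [D]
2: R B3 → L1 miss wb→B1 [-]
3: R B1 → L1 miss [-]
4: W B2 → L0 miss [D]
5: R B2 → L0 hit [D]
6: R B2 → L0 hit [D]
7: R B2 → L0 hit [D]
8: R B2 → L0 hit [D]
9: R B1 → L1 hit [-]
10: W B2 → L0 hit [D]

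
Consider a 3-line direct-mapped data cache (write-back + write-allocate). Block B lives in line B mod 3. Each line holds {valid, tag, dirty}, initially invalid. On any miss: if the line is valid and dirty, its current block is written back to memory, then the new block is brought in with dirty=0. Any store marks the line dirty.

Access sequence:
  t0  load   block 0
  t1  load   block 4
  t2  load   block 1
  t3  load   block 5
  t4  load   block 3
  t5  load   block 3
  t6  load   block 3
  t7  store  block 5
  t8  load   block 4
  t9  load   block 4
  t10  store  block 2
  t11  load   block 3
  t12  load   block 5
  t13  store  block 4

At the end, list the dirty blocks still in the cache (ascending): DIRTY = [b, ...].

0: R B0 -> L0 miss  d=-]
1: R B4 -> L1 miss  d=-]
2: R B1 -> L1 miss  d=-]
3: R B5 -> L2 miss  d=-]
4: R B3 -> L0 miss  d=-]
5: R B3 -> L0 hit  d=-]
6: R B3 -> L0 hit  d=-]
7: W B5 -> L2 hit  d=D]
8: R B4 -> L1 miss  d=-]
9: R B4 -> L1 hit  d=-]
10: W B2 -> L2 miss wb->B5  d=D]
11: R B3 -> L0 hit  d=-]
12: R B5 -> L2 miss wb->B2  d=-]
13: W B4 -> L1 hit  d=D]

DIRTY = [4]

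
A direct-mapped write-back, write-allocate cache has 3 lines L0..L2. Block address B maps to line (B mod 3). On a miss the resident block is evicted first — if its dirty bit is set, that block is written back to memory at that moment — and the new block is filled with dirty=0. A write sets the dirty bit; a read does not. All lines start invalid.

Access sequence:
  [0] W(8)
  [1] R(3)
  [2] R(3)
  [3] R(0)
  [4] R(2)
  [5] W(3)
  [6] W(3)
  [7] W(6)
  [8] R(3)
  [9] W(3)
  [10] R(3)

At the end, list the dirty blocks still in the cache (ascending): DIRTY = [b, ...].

0: W B8 → L2 miss [D]
1: R B3 → L0 miss [-]
2: R B3 → L0 hit [-]
3: R B0 → L0 miss [-]
4: R B2 → L2 miss wb→B8 [-]
5: W B3 → L0 miss [D]
6: W B3 → L0 hit [D]
7: W B6 → L0 miss wb→B3 [D]
8: R B3 → L0 miss wb→B6 [-]
9: W B3 → L0 hit [D]
10: R B3 → L0 hit [D]

DIRTY = [3]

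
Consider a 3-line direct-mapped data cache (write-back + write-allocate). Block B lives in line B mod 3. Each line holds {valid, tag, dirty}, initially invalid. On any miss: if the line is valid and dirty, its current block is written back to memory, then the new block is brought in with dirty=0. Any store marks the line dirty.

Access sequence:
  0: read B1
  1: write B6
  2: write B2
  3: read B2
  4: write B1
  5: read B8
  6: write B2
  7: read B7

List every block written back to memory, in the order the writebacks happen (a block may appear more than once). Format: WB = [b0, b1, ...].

  0 | R B1 → L1 miss [-]
  1 | W B6 → L0 miss [D]
  2 | W B2 → L2 miss [D]
  3 | R B2 → L2 hit [D]
  4 | W B1 → L1 hit [D]
  5 | R B8 → L2 miss wb→B2 [-]
  6 | W B2 → L2 miss [D]
  7 | R B7 → L1 miss wb→B1 [-]

WB = [2, 1]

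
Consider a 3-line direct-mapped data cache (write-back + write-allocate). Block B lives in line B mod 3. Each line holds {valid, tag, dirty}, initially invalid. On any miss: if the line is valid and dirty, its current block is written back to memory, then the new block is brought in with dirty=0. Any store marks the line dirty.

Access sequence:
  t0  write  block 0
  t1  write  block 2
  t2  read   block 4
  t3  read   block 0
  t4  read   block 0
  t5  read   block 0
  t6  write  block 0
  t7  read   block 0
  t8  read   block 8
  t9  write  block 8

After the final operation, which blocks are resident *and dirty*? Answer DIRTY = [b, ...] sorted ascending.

DIRTY = [0, 8]

  0 | W B0 → L0 miss [D]
  1 | W B2 → L2 miss [D]
  2 | R B4 → L1 miss [-]
  3 | R B0 → L0 hit [D]
  4 | R B0 → L0 hit [D]
  5 | R B0 → L0 hit [D]
  6 | W B0 → L0 hit [D]
  7 | R B0 → L0 hit [D]
  8 | R B8 → L2 miss wb→B2 [-]
  9 | W B8 → L2 hit [D]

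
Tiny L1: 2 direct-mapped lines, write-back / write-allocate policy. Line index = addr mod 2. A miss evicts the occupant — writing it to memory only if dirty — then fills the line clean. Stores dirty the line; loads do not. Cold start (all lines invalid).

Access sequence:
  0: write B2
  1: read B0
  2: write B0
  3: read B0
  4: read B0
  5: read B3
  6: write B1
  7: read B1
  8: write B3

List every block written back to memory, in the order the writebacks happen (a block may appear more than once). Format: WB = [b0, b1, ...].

WB = [2, 1]

0: W B2 -> L0 miss  d=D]
1: R B0 -> L0 miss wb->B2  d=-]
2: W B0 -> L0 hit  d=D]
3: R B0 -> L0 hit  d=D]
4: R B0 -> L0 hit  d=D]
5: R B3 -> L1 miss  d=-]
6: W B1 -> L1 miss  d=D]
7: R B1 -> L1 hit  d=D]
8: W B3 -> L1 miss wb->B1  d=D]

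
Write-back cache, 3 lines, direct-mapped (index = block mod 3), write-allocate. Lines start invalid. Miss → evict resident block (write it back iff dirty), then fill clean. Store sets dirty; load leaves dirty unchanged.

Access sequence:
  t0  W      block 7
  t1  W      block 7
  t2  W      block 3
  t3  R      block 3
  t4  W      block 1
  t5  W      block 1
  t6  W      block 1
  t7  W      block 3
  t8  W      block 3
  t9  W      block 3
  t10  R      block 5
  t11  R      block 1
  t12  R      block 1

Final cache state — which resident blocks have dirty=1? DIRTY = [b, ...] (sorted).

0: W B7 → L1 miss [D]
1: W B7 → L1 hit [D]
2: W B3 → L0 miss [D]
3: R B3 → L0 hit [D]
4: W B1 → L1 miss wb→B7 [D]
5: W B1 → L1 hit [D]
6: W B1 → L1 hit [D]
7: W B3 → L0 hit [D]
8: W B3 → L0 hit [D]
9: W B3 → L0 hit [D]
10: R B5 → L2 miss [-]
11: R B1 → L1 hit [D]
12: R B1 → L1 hit [D]

DIRTY = [1, 3]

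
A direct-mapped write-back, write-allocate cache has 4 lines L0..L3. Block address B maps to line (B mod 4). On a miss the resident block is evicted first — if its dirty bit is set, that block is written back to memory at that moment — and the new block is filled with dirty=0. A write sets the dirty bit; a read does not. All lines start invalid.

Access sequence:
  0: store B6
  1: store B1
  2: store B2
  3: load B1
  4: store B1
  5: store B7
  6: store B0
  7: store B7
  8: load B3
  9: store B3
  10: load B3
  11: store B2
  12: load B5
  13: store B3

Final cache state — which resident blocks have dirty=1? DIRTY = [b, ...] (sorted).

DIRTY = [0, 2, 3]

0: W B6 → L2 miss [D]
1: W B1 → L1 miss [D]
2: W B2 → L2 miss wb→B6 [D]
3: R B1 → L1 hit [D]
4: W B1 → L1 hit [D]
5: W B7 → L3 miss [D]
6: W B0 → L0 miss [D]
7: W B7 → L3 hit [D]
8: R B3 → L3 miss wb→B7 [-]
9: W B3 → L3 hit [D]
10: R B3 → L3 hit [D]
11: W B2 → L2 hit [D]
12: R B5 → L1 miss wb→B1 [-]
13: W B3 → L3 hit [D]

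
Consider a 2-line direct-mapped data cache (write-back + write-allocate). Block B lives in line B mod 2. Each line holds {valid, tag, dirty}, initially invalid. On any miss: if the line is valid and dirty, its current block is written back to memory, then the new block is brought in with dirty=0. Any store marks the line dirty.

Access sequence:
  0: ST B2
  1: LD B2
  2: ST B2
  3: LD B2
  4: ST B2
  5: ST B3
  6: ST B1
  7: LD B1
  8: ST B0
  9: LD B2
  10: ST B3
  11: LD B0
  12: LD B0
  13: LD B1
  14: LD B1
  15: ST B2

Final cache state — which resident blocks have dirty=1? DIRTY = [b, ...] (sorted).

DIRTY = [2]

0: W B2 → L0 miss [D]
1: R B2 → L0 hit [D]
2: W B2 → L0 hit [D]
3: R B2 → L0 hit [D]
4: W B2 → L0 hit [D]
5: W B3 → L1 miss [D]
6: W B1 → L1 miss wb→B3 [D]
7: R B1 → L1 hit [D]
8: W B0 → L0 miss wb→B2 [D]
9: R B2 → L0 miss wb→B0 [-]
10: W B3 → L1 miss wb→B1 [D]
11: R B0 → L0 miss [-]
12: R B0 → L0 hit [-]
13: R B1 → L1 miss wb→B3 [-]
14: R B1 → L1 hit [-]
15: W B2 → L0 miss [D]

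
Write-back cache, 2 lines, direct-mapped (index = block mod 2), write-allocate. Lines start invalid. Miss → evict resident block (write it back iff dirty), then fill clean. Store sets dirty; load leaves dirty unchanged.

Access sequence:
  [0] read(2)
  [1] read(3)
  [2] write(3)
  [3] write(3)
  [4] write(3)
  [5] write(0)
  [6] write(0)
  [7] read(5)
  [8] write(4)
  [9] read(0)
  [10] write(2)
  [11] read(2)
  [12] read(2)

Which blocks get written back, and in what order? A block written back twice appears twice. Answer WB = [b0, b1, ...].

0: R B2 → L0 miss [-]
1: R B3 → L1 miss [-]
2: W B3 → L1 hit [D]
3: W B3 → L1 hit [D]
4: W B3 → L1 hit [D]
5: W B0 → L0 miss [D]
6: W B0 → L0 hit [D]
7: R B5 → L1 miss wb→B3 [-]
8: W B4 → L0 miss wb→B0 [D]
9: R B0 → L0 miss wb→B4 [-]
10: W B2 → L0 miss [D]
11: R B2 → L0 hit [D]
12: R B2 → L0 hit [D]

WB = [3, 0, 4]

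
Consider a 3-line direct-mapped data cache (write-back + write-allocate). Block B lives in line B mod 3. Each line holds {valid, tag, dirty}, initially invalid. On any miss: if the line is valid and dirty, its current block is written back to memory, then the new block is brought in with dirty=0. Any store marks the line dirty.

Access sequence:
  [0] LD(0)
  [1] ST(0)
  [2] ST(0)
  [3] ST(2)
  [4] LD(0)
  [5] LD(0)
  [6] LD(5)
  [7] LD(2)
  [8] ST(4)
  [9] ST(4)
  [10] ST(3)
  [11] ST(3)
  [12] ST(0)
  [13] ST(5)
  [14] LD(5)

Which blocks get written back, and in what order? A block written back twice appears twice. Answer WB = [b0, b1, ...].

  0 | R B0 → L0 miss [-]
  1 | W B0 → L0 hit [D]
  2 | W B0 → L0 hit [D]
  3 | W B2 → L2 miss [D]
  4 | R B0 → L0 hit [D]
  5 | R B0 → L0 hit [D]
  6 | R B5 → L2 miss wb→B2 [-]
  7 | R B2 → L2 miss [-]
  8 | W B4 → L1 miss [D]
  9 | W B4 → L1 hit [D]
  10 | W B3 → L0 miss wb→B0 [D]
  11 | W B3 → L0 hit [D]
  12 | W B0 → L0 miss wb→B3 [D]
  13 | W B5 → L2 miss [D]
  14 | R B5 → L2 hit [D]

WB = [2, 0, 3]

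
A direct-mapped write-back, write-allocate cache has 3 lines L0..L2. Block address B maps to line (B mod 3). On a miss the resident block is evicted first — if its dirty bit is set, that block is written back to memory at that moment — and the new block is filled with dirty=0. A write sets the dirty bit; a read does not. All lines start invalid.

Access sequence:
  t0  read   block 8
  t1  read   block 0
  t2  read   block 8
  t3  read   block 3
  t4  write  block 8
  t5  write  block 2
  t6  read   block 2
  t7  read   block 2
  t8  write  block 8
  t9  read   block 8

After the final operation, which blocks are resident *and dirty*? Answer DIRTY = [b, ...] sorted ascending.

0: R B8 → L2 miss [-]
1: R B0 → L0 miss [-]
2: R B8 → L2 hit [-]
3: R B3 → L0 miss [-]
4: W B8 → L2 hit [D]
5: W B2 → L2 miss wb→B8 [D]
6: R B2 → L2 hit [D]
7: R B2 → L2 hit [D]
8: W B8 → L2 miss wb→B2 [D]
9: R B8 → L2 hit [D]

DIRTY = [8]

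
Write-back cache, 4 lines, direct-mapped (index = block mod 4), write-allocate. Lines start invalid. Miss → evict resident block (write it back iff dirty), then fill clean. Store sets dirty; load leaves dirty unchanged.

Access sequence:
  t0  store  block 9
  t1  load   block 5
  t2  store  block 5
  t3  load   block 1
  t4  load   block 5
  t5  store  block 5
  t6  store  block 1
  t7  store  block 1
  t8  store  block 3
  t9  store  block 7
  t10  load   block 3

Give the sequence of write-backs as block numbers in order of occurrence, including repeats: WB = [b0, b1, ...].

0: W B9 -> L1 miss  d=D]
1: R B5 -> L1 miss wb->B9  d=-]
2: W B5 -> L1 hit  d=D]
3: R B1 -> L1 miss wb->B5  d=-]
4: R B5 -> L1 miss  d=-]
5: W B5 -> L1 hit  d=D]
6: W B1 -> L1 miss wb->B5  d=D]
7: W B1 -> L1 hit  d=D]
8: W B3 -> L3 miss  d=D]
9: W B7 -> L3 miss wb->B3  d=D]
10: R B3 -> L3 miss wb->B7  d=-]

WB = [9, 5, 5, 3, 7]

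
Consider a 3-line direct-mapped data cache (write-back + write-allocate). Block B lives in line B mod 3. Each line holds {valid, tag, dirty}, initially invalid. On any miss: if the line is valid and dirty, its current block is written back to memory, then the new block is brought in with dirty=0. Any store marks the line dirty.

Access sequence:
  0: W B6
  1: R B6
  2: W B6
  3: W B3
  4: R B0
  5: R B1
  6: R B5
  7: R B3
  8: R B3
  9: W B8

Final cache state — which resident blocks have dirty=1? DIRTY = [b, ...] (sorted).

0: W B6 -> L0 miss  d=D]
1: R B6 -> L0 hit  d=D]
2: W B6 -> L0 hit  d=D]
3: W B3 -> L0 miss wb->B6  d=D]
4: R B0 -> L0 miss wb->B3  d=-]
5: R B1 -> L1 miss  d=-]
6: R B5 -> L2 miss  d=-]
7: R B3 -> L0 miss  d=-]
8: R B3 -> L0 hit  d=-]
9: W B8 -> L2 miss  d=D]

DIRTY = [8]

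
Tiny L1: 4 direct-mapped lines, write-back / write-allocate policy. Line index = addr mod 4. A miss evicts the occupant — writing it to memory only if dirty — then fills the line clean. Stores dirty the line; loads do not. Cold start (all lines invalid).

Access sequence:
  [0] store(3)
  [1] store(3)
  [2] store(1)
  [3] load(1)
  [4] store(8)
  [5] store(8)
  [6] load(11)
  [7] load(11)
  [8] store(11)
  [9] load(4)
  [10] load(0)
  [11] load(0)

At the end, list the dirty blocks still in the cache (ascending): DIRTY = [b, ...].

  0 | W B3 → L3 miss [D]
  1 | W B3 → L3 hit [D]
  2 | W B1 → L1 miss [D]
  3 | R B1 → L1 hit [D]
  4 | W B8 → L0 miss [D]
  5 | W B8 → L0 hit [D]
  6 | R B11 → L3 miss wb→B3 [-]
  7 | R B11 → L3 hit [-]
  8 | W B11 → L3 hit [D]
  9 | R B4 → L0 miss wb→B8 [-]
  10 | R B0 → L0 miss [-]
  11 | R B0 → L0 hit [-]

DIRTY = [1, 11]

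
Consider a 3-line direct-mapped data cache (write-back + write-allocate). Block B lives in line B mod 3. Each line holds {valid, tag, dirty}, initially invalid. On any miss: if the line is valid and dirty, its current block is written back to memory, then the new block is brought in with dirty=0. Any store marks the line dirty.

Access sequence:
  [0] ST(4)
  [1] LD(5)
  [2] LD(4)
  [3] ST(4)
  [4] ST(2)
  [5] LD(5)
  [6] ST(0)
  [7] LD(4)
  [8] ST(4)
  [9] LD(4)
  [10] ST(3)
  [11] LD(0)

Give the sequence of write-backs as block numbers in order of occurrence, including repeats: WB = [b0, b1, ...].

WB = [2, 0, 3]

0: W B4 -> L1 miss  d=D]
1: R B5 -> L2 miss  d=-]
2: R B4 -> L1 hit  d=D]
3: W B4 -> L1 hit  d=D]
4: W B2 -> L2 miss  d=D]
5: R B5 -> L2 miss wb->B2  d=-]
6: W B0 -> L0 miss  d=D]
7: R B4 -> L1 hit  d=D]
8: W B4 -> L1 hit  d=D]
9: R B4 -> L1 hit  d=D]
10: W B3 -> L0 miss wb->B0  d=D]
11: R B0 -> L0 miss wb->B3  d=-]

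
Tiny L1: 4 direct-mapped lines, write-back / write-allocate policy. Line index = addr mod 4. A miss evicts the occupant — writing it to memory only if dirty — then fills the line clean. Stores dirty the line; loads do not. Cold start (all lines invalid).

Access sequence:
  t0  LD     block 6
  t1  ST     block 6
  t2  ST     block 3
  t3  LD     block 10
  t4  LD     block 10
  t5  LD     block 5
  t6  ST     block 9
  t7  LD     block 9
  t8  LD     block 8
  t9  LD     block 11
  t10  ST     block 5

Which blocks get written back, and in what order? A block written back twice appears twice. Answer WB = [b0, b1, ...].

WB = [6, 3, 9]

0: R B6 → L2 miss [-]
1: W B6 → L2 hit [D]
2: W B3 → L3 miss [D]
3: R B10 → L2 miss wb→B6 [-]
4: R B10 → L2 hit [-]
5: R B5 → L1 miss [-]
6: W B9 → L1 miss [D]
7: R B9 → L1 hit [D]
8: R B8 → L0 miss [-]
9: R B11 → L3 miss wb→B3 [-]
10: W B5 → L1 miss wb→B9 [D]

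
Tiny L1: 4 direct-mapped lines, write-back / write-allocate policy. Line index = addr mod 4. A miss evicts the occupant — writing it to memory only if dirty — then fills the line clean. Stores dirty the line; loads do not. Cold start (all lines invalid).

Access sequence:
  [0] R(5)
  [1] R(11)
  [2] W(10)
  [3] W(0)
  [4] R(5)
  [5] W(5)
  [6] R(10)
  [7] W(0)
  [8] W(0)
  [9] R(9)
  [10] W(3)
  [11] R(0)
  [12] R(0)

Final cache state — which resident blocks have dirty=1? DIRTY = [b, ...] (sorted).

0: R B5 -> L1 miss  d=-]
1: R B11 -> L3 miss  d=-]
2: W B10 -> L2 miss  d=D]
3: W B0 -> L0 miss  d=D]
4: R B5 -> L1 hit  d=-]
5: W B5 -> L1 hit  d=D]
6: R B10 -> L2 hit  d=D]
7: W B0 -> L0 hit  d=D]
8: W B0 -> L0 hit  d=D]
9: R B9 -> L1 miss wb->B5  d=-]
10: W B3 -> L3 miss  d=D]
11: R B0 -> L0 hit  d=D]
12: R B0 -> L0 hit  d=D]

DIRTY = [0, 3, 10]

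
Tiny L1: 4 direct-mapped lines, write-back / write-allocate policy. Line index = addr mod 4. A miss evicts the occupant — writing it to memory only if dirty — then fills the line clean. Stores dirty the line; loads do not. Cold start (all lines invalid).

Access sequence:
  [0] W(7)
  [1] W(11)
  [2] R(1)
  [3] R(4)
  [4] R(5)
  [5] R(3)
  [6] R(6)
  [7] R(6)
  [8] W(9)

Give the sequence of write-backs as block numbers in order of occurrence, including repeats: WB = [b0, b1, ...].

  0 | W B7 → L3 miss [D]
  1 | W B11 → L3 miss wb→B7 [D]
  2 | R B1 → L1 miss [-]
  3 | R B4 → L0 miss [-]
  4 | R B5 → L1 miss [-]
  5 | R B3 → L3 miss wb→B11 [-]
  6 | R B6 → L2 miss [-]
  7 | R B6 → L2 hit [-]
  8 | W B9 → L1 miss [D]

WB = [7, 11]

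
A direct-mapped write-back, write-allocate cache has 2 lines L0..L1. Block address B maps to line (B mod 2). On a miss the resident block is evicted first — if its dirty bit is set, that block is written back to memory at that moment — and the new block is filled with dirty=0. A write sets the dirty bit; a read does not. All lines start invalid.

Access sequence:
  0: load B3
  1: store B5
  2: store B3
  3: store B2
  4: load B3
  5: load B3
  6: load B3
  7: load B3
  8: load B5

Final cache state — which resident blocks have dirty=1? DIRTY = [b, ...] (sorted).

DIRTY = [2]

0: R B3 -> L1 miss  d=-]
1: W B5 -> L1 miss  d=D]
2: W B3 -> L1 miss wb->B5  d=D]
3: W B2 -> L0 miss  d=D]
4: R B3 -> L1 hit  d=D]
5: R B3 -> L1 hit  d=D]
6: R B3 -> L1 hit  d=D]
7: R B3 -> L1 hit  d=D]
8: R B5 -> L1 miss wb->B3  d=-]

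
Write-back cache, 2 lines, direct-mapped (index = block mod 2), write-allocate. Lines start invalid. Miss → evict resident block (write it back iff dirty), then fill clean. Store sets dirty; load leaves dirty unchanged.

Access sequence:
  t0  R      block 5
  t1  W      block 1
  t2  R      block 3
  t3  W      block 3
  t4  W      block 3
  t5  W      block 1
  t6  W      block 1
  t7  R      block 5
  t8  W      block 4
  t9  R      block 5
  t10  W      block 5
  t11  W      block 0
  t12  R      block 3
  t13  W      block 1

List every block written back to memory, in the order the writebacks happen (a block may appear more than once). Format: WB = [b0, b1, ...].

WB = [1, 3, 1, 4, 5]

0: R B5 -> L1 miss  d=-]
1: W B1 -> L1 miss  d=D]
2: R B3 -> L1 miss wb->B1  d=-]
3: W B3 -> L1 hit  d=D]
4: W B3 -> L1 hit  d=D]
5: W B1 -> L1 miss wb->B3  d=D]
6: W B1 -> L1 hit  d=D]
7: R B5 -> L1 miss wb->B1  d=-]
8: W B4 -> L0 miss  d=D]
9: R B5 -> L1 hit  d=-]
10: W B5 -> L1 hit  d=D]
11: W B0 -> L0 miss wb->B4  d=D]
12: R B3 -> L1 miss wb->B5  d=-]
13: W B1 -> L1 miss  d=D]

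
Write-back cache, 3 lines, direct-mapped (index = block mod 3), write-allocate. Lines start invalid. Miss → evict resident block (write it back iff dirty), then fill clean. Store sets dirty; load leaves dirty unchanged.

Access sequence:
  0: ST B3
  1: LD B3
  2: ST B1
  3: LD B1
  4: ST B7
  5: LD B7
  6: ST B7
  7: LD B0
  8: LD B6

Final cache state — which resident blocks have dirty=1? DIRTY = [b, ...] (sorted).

DIRTY = [7]

0: W B3 → L0 miss [D]
1: R B3 → L0 hit [D]
2: W B1 → L1 miss [D]
3: R B1 → L1 hit [D]
4: W B7 → L1 miss wb→B1 [D]
5: R B7 → L1 hit [D]
6: W B7 → L1 hit [D]
7: R B0 → L0 miss wb→B3 [-]
8: R B6 → L0 miss [-]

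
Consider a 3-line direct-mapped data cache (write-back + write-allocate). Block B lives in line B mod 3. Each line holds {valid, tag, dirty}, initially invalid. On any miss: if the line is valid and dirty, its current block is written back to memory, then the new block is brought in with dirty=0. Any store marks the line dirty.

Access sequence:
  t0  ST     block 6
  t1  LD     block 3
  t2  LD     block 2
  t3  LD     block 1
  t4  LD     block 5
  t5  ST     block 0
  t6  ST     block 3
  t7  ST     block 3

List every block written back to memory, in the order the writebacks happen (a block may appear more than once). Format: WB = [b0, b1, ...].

WB = [6, 0]

  0 | W B6 → L0 miss [D]
  1 | R B3 → L0 miss wb→B6 [-]
  2 | R B2 → L2 miss [-]
  3 | R B1 → L1 miss [-]
  4 | R B5 → L2 miss [-]
  5 | W B0 → L0 miss [D]
  6 | W B3 → L0 miss wb→B0 [D]
  7 | W B3 → L0 hit [D]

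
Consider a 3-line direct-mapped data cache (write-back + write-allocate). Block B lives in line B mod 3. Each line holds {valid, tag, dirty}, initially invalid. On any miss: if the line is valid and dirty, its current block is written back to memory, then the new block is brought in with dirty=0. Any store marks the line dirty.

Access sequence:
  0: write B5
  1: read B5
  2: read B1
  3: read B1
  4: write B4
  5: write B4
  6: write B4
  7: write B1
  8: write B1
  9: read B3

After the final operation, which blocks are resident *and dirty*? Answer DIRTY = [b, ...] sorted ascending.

  0 | W B5 → L2 miss [D]
  1 | R B5 → L2 hit [D]
  2 | R B1 → L1 miss [-]
  3 | R B1 → L1 hit [-]
  4 | W B4 → L1 miss [D]
  5 | W B4 → L1 hit [D]
  6 | W B4 → L1 hit [D]
  7 | W B1 → L1 miss wb→B4 [D]
  8 | W B1 → L1 hit [D]
  9 | R B3 → L0 miss [-]

DIRTY = [1, 5]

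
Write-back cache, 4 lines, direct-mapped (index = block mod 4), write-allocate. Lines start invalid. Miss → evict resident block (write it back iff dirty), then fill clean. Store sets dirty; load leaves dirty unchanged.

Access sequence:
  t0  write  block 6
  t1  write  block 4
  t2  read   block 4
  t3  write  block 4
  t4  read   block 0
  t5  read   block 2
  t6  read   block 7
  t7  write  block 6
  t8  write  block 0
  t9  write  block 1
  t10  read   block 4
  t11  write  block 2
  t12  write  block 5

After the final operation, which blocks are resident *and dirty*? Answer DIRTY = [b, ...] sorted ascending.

DIRTY = [2, 5]

0: W B6 → L2 miss [D]
1: W B4 → L0 miss [D]
2: R B4 → L0 hit [D]
3: W B4 → L0 hit [D]
4: R B0 → L0 miss wb→B4 [-]
5: R B2 → L2 miss wb→B6 [-]
6: R B7 → L3 miss [-]
7: W B6 → L2 miss [D]
8: W B0 → L0 hit [D]
9: W B1 → L1 miss [D]
10: R B4 → L0 miss wb→B0 [-]
11: W B2 → L2 miss wb→B6 [D]
12: W B5 → L1 miss wb→B1 [D]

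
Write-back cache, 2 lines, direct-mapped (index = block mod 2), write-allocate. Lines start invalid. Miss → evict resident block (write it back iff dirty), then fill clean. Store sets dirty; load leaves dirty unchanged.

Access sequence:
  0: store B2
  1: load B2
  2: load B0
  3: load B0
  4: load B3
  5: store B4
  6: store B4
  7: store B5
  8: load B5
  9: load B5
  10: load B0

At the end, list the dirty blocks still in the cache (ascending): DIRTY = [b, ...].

DIRTY = [5]

0: W B2 → L0 miss [D]
1: R B2 → L0 hit [D]
2: R B0 → L0 miss wb→B2 [-]
3: R B0 → L0 hit [-]
4: R B3 → L1 miss [-]
5: W B4 → L0 miss [D]
6: W B4 → L0 hit [D]
7: W B5 → L1 miss [D]
8: R B5 → L1 hit [D]
9: R B5 → L1 hit [D]
10: R B0 → L0 miss wb→B4 [-]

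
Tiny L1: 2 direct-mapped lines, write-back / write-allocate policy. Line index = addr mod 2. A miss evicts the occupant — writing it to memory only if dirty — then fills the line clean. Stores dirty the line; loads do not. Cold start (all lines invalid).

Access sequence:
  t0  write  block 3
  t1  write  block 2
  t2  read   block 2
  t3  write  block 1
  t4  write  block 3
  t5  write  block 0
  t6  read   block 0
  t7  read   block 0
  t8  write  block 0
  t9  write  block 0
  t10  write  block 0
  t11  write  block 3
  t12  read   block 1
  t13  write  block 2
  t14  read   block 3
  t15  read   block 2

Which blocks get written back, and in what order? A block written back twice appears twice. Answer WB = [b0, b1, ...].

0: W B3 → L1 miss [D]
1: W B2 → L0 miss [D]
2: R B2 → L0 hit [D]
3: W B1 → L1 miss wb→B3 [D]
4: W B3 → L1 miss wb→B1 [D]
5: W B0 → L0 miss wb→B2 [D]
6: R B0 → L0 hit [D]
7: R B0 → L0 hit [D]
8: W B0 → L0 hit [D]
9: W B0 → L0 hit [D]
10: W B0 → L0 hit [D]
11: W B3 → L1 hit [D]
12: R B1 → L1 miss wb→B3 [-]
13: W B2 → L0 miss wb→B0 [D]
14: R B3 → L1 miss [-]
15: R B2 → L0 hit [D]

WB = [3, 1, 2, 3, 0]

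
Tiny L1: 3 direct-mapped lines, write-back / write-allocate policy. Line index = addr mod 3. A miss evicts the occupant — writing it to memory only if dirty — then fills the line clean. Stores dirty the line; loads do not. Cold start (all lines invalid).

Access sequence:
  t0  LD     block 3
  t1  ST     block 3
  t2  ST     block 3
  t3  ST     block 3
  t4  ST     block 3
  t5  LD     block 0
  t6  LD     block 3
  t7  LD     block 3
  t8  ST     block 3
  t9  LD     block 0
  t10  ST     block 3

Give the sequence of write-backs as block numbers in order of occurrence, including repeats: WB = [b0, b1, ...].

WB = [3, 3]

  0 | R B3 → L0 miss [-]
  1 | W B3 → L0 hit [D]
  2 | W B3 → L0 hit [D]
  3 | W B3 → L0 hit [D]
  4 | W B3 → L0 hit [D]
  5 | R B0 → L0 miss wb→B3 [-]
  6 | R B3 → L0 miss [-]
  7 | R B3 → L0 hit [-]
  8 | W B3 → L0 hit [D]
  9 | R B0 → L0 miss wb→B3 [-]
  10 | W B3 → L0 miss [D]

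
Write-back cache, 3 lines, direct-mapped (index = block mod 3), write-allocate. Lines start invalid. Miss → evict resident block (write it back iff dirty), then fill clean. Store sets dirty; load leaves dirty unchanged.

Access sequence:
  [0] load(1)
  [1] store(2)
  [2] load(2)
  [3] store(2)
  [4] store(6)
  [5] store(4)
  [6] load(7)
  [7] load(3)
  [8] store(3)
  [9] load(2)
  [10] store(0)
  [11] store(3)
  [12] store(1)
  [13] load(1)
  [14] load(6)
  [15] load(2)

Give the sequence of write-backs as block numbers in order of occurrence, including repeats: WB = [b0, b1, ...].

0: R B1 -> L1 miss  d=-]
1: W B2 -> L2 miss  d=D]
2: R B2 -> L2 hit  d=D]
3: W B2 -> L2 hit  d=D]
4: W B6 -> L0 miss  d=D]
5: W B4 -> L1 miss  d=D]
6: R B7 -> L1 miss wb->B4  d=-]
7: R B3 -> L0 miss wb->B6  d=-]
8: W B3 -> L0 hit  d=D]
9: R B2 -> L2 hit  d=D]
10: W B0 -> L0 miss wb->B3  d=D]
11: W B3 -> L0 miss wb->B0  d=D]
12: W B1 -> L1 miss  d=D]
13: R B1 -> L1 hit  d=D]
14: R B6 -> L0 miss wb->B3  d=-]
15: R B2 -> L2 hit  d=D]

WB = [4, 6, 3, 0, 3]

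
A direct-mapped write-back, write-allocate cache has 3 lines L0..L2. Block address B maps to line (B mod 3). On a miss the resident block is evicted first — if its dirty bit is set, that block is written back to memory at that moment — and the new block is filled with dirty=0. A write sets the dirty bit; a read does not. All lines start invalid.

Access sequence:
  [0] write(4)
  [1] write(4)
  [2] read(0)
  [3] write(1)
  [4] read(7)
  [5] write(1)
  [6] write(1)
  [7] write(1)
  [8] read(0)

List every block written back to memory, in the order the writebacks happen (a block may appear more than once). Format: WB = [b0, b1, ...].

WB = [4, 1]

0: W B4 -> L1 miss  d=D]
1: W B4 -> L1 hit  d=D]
2: R B0 -> L0 miss  d=-]
3: W B1 -> L1 miss wb->B4  d=D]
4: R B7 -> L1 miss wb->B1  d=-]
5: W B1 -> L1 miss  d=D]
6: W B1 -> L1 hit  d=D]
7: W B1 -> L1 hit  d=D]
8: R B0 -> L0 hit  d=-]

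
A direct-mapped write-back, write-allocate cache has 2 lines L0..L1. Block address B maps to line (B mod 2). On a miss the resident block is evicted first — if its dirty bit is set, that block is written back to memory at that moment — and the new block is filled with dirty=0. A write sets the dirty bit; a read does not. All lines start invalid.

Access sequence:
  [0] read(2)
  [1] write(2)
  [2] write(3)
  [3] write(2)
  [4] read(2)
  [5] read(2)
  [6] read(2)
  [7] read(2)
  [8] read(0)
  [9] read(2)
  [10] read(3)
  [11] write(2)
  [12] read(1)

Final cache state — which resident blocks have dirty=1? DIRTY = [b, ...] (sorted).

DIRTY = [2]

0: R B2 → L0 miss [-]
1: W B2 → L0 hit [D]
2: W B3 → L1 miss [D]
3: W B2 → L0 hit [D]
4: R B2 → L0 hit [D]
5: R B2 → L0 hit [D]
6: R B2 → L0 hit [D]
7: R B2 → L0 hit [D]
8: R B0 → L0 miss wb→B2 [-]
9: R B2 → L0 miss [-]
10: R B3 → L1 hit [D]
11: W B2 → L0 hit [D]
12: R B1 → L1 miss wb→B3 [-]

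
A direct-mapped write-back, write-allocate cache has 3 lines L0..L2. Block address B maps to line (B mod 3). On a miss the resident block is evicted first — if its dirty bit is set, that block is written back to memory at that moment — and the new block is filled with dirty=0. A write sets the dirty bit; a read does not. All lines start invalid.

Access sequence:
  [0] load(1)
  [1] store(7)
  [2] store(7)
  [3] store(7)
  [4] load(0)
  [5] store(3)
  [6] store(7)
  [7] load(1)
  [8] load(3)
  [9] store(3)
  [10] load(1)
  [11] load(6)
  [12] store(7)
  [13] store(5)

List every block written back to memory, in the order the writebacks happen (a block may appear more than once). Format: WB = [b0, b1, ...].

WB = [7, 3]

0: R B1 → L1 miss [-]
1: W B7 → L1 miss [D]
2: W B7 → L1 hit [D]
3: W B7 → L1 hit [D]
4: R B0 → L0 miss [-]
5: W B3 → L0 miss [D]
6: W B7 → L1 hit [D]
7: R B1 → L1 miss wb→B7 [-]
8: R B3 → L0 hit [D]
9: W B3 → L0 hit [D]
10: R B1 → L1 hit [-]
11: R B6 → L0 miss wb→B3 [-]
12: W B7 → L1 miss [D]
13: W B5 → L2 miss [D]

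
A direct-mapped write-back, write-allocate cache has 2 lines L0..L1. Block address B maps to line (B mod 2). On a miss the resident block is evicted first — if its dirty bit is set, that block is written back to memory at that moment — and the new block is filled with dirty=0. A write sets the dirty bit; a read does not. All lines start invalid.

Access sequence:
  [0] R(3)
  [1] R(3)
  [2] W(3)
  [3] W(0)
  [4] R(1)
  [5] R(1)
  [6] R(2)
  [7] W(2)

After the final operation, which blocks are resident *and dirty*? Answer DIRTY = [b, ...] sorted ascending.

0: R B3 -> L1 miss  d=-]
1: R B3 -> L1 hit  d=-]
2: W B3 -> L1 hit  d=D]
3: W B0 -> L0 miss  d=D]
4: R B1 -> L1 miss wb->B3  d=-]
5: R B1 -> L1 hit  d=-]
6: R B2 -> L0 miss wb->B0  d=-]
7: W B2 -> L0 hit  d=D]

DIRTY = [2]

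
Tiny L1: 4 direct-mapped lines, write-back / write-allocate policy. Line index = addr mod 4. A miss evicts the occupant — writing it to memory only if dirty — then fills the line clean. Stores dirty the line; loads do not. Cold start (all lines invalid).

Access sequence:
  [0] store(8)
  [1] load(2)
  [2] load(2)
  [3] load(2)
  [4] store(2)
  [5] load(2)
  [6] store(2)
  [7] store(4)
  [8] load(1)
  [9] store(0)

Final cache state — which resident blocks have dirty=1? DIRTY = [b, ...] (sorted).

DIRTY = [0, 2]

0: W B8 -> L0 miss  d=D]
1: R B2 -> L2 miss  d=-]
2: R B2 -> L2 hit  d=-]
3: R B2 -> L2 hit  d=-]
4: W B2 -> L2 hit  d=D]
5: R B2 -> L2 hit  d=D]
6: W B2 -> L2 hit  d=D]
7: W B4 -> L0 miss wb->B8  d=D]
8: R B1 -> L1 miss  d=-]
9: W B0 -> L0 miss wb->B4  d=D]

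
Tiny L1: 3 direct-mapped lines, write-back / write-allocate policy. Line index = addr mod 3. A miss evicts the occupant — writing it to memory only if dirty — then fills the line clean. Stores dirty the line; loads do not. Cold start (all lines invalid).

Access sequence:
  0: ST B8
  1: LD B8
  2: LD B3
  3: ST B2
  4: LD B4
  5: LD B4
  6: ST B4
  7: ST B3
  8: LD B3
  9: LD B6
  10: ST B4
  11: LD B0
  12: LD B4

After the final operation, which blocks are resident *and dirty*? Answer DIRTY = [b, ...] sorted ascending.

0: W B8 → L2 miss [D]
1: R B8 → L2 hit [D]
2: R B3 → L0 miss [-]
3: W B2 → L2 miss wb→B8 [D]
4: R B4 → L1 miss [-]
5: R B4 → L1 hit [-]
6: W B4 → L1 hit [D]
7: W B3 → L0 hit [D]
8: R B3 → L0 hit [D]
9: R B6 → L0 miss wb→B3 [-]
10: W B4 → L1 hit [D]
11: R B0 → L0 miss [-]
12: R B4 → L1 hit [D]

DIRTY = [2, 4]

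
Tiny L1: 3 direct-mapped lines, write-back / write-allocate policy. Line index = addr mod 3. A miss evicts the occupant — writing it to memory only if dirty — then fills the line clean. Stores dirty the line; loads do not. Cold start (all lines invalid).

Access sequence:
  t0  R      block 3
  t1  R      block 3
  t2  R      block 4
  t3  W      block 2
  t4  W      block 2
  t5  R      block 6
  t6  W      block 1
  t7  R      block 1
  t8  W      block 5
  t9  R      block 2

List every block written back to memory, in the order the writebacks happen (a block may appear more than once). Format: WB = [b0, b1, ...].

  0 | R B3 → L0 miss [-]
  1 | R B3 → L0 hit [-]
  2 | R B4 → L1 miss [-]
  3 | W B2 → L2 miss [D]
  4 | W B2 → L2 hit [D]
  5 | R B6 → L0 miss [-]
  6 | W B1 → L1 miss [D]
  7 | R B1 → L1 hit [D]
  8 | W B5 → L2 miss wb→B2 [D]
  9 | R B2 → L2 miss wb→B5 [-]

WB = [2, 5]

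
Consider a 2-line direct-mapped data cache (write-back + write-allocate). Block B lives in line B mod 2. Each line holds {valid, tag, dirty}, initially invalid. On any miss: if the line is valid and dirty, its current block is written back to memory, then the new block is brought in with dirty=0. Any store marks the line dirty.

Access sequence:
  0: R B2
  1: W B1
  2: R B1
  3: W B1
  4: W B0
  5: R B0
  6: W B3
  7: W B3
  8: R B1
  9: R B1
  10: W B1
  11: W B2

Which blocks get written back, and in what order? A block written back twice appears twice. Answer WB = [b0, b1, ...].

WB = [1, 3, 0]

0: R B2 -> L0 miss  d=-]
1: W B1 -> L1 miss  d=D]
2: R B1 -> L1 hit  d=D]
3: W B1 -> L1 hit  d=D]
4: W B0 -> L0 miss  d=D]
5: R B0 -> L0 hit  d=D]
6: W B3 -> L1 miss wb->B1  d=D]
7: W B3 -> L1 hit  d=D]
8: R B1 -> L1 miss wb->B3  d=-]
9: R B1 -> L1 hit  d=-]
10: W B1 -> L1 hit  d=D]
11: W B2 -> L0 miss wb->B0  d=D]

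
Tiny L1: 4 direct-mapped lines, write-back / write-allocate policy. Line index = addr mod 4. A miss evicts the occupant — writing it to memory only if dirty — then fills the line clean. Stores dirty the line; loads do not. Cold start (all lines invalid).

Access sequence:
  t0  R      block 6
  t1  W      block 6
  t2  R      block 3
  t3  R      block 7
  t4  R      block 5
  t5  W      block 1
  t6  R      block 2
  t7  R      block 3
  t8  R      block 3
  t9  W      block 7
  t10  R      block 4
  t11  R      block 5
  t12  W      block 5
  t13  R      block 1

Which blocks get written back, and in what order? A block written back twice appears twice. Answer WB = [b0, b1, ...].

0: R B6 → L2 miss [-]
1: W B6 → L2 hit [D]
2: R B3 → L3 miss [-]
3: R B7 → L3 miss [-]
4: R B5 → L1 miss [-]
5: W B1 → L1 miss [D]
6: R B2 → L2 miss wb→B6 [-]
7: R B3 → L3 miss [-]
8: R B3 → L3 hit [-]
9: W B7 → L3 miss [D]
10: R B4 → L0 miss [-]
11: R B5 → L1 miss wb→B1 [-]
12: W B5 → L1 hit [D]
13: R B1 → L1 miss wb→B5 [-]

WB = [6, 1, 5]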